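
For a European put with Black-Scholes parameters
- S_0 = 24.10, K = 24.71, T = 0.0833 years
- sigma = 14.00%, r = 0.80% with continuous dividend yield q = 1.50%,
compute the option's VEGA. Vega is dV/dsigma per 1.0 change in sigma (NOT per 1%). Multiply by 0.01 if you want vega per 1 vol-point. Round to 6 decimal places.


d1 = -0.6128464296; d2 = -0.6532528648
phi(d1) = 0.3306387444; exp(-qT) = 0.9987512803; exp(-rT) = 0.9993338220
Vega = S * exp(-qT) * phi(d1) * sqrt(T) = 24.1000 * 0.9987512803 * 0.3306387444 * 0.2886173938 = 2.296945

Answer: Vega = 2.296945


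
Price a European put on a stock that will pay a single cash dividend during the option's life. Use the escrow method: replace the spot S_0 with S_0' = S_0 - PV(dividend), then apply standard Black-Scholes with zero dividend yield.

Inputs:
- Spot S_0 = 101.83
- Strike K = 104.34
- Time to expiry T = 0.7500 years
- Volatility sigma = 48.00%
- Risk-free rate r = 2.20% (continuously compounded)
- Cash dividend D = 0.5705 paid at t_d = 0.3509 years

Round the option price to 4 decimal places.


Answer: Price = 17.4788

Derivation:
PV(D) = D * exp(-r * t_d) = 0.5705 * 0.99230992 = 0.56611281
S_0' = S_0 - PV(D) = 101.8300 - 0.56611281 = 101.26388719
d1 = (ln(S_0'/K) + (r + sigma^2/2)*T) / (sigma*sqrt(T)) = 0.17555070
d2 = d1 - sigma*sqrt(T) = -0.24014149
exp(-rT) = 0.98363538
N(-d1) = 0.43032347; N(-d2) = 0.59488972
P = K * exp(-rT) * N(-d2) - S_0' * N(-d1) = 104.3400 * 0.98363538 * 0.59488972 - 101.26388719 * 0.43032347 = 17.4788


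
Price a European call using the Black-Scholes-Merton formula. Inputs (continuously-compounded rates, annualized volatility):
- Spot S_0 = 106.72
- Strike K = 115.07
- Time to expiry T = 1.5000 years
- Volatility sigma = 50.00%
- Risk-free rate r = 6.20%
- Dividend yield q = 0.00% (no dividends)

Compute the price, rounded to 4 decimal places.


d1 = (ln(S/K) + (r - q + 0.5*sigma^2) * T) / (sigma * sqrt(T)) = 0.33503785
d2 = d1 - sigma * sqrt(T) = -0.27733459
exp(-rT) = 0.91119350; exp(-qT) = 1.00000000
C = S_0 * exp(-qT) * N(d1) - K * exp(-rT) * N(d2)
N(d1) = 0.63120173; N(d2) = 0.39076160
C = 106.7200 * 1.00000000 * 0.63120173 - 115.0700 * 0.91119350 * 0.39076160 = 26.3901

Answer: Price = 26.3901


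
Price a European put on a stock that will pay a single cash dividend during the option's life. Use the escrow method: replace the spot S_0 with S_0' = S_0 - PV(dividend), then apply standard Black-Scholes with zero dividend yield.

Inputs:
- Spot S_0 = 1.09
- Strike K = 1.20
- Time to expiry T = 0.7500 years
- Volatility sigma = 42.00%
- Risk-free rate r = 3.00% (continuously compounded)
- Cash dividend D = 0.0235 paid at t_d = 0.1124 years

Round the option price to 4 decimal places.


PV(D) = D * exp(-r * t_d) = 0.0235 * 0.99663368 = 0.02342089
S_0' = S_0 - PV(D) = 1.0900 - 0.02342089 = 1.06657911
d1 = (ln(S_0'/K) + (r + sigma^2/2)*T) / (sigma*sqrt(T)) = -0.08032076
d2 = d1 - sigma*sqrt(T) = -0.44405143
exp(-rT) = 0.97775124
N(-d1) = 0.53200893; N(-d2) = 0.67149730
P = K * exp(-rT) * N(-d2) - S_0' * N(-d1) = 1.2000 * 0.97775124 * 0.67149730 - 1.06657911 * 0.53200893 = 0.2204

Answer: Price = 0.2204


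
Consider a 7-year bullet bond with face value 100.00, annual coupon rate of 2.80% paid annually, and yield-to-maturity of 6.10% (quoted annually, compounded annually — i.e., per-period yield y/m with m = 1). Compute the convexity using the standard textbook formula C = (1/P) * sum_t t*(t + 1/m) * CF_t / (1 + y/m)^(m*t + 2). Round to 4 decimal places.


Answer: Convexity = 43.9663

Derivation:
Coupon per period c = face * coupon_rate / m = 2.800000
Periods per year m = 1; per-period yield y/m = 0.061000
Number of cashflows N = 7
Cashflows (t years, CF_t, discount factor 1/(1+y/m)^(m*t), PV):
  t = 1.0000: CF_t = 2.800000, DF = 0.942507, PV = 2.639020
  t = 2.0000: CF_t = 2.800000, DF = 0.888320, PV = 2.487295
  t = 3.0000: CF_t = 2.800000, DF = 0.837247, PV = 2.344293
  t = 4.0000: CF_t = 2.800000, DF = 0.789112, PV = 2.209513
  t = 5.0000: CF_t = 2.800000, DF = 0.743743, PV = 2.082481
  t = 6.0000: CF_t = 2.800000, DF = 0.700983, PV = 1.962753
  t = 7.0000: CF_t = 102.800000, DF = 0.660682, PV = 67.918084
Price P = sum_t PV_t = 81.643439
Convexity numerator sum_t t*(t + 1/m) * CF_t / (1+y/m)^(m*t + 2):
  t = 1.0000: term = 4.688586
  t = 2.0000: term = 13.257076
  t = 3.0000: term = 24.989776
  t = 4.0000: term = 39.255067
  t = 5.0000: term = 55.497267
  t = 6.0000: term = 73.229193
  t = 7.0000: term = 3378.645968
Convexity = (1/P) * sum = 3589.562933 / 81.643439 = 43.966337


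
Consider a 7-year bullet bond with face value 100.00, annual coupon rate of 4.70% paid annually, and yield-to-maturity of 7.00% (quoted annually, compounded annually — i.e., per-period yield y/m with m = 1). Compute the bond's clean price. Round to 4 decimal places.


Coupon per period c = face * coupon_rate / m = 4.700000
Periods per year m = 1; per-period yield y/m = 0.070000
Number of cashflows N = 7
Cashflows (t years, CF_t, discount factor 1/(1+y/m)^(m*t), PV):
  t = 1.0000: CF_t = 4.700000, DF = 0.934579, PV = 4.392523
  t = 2.0000: CF_t = 4.700000, DF = 0.873439, PV = 4.105162
  t = 3.0000: CF_t = 4.700000, DF = 0.816298, PV = 3.836600
  t = 4.0000: CF_t = 4.700000, DF = 0.762895, PV = 3.585607
  t = 5.0000: CF_t = 4.700000, DF = 0.712986, PV = 3.351035
  t = 6.0000: CF_t = 4.700000, DF = 0.666342, PV = 3.131808
  t = 7.0000: CF_t = 104.700000, DF = 0.622750, PV = 65.201898
Price P = sum_t PV_t = 87.604634

Answer: Price = 87.6046


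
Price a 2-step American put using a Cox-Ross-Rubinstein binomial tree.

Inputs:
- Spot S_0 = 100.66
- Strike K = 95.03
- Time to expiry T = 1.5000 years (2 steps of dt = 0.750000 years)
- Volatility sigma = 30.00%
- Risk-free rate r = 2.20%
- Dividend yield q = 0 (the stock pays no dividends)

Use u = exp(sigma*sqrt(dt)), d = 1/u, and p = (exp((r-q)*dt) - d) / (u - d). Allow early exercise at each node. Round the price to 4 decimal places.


dt = T/N = 0.750000
u = exp(sigma*sqrt(dt)) = 1.296681; d = 1/u = 0.771200
p = (exp((r-q)*dt) - d) / (u - d) = 0.467071
Discount per step: exp(-r*dt) = 0.983635
Stock lattice S(k, i) with i counting down-moves:
  k=0: S(0,0) = 100.6600
  k=1: S(1,0) = 130.5239; S(1,1) = 77.6290
  k=2: S(2,0) = 169.2478; S(2,1) = 100.6600; S(2,2) = 59.8675
Terminal payoffs V(N, i) = max(K - S_T, 0):
  V(2,0) = 0.000000; V(2,1) = 0.000000; V(2,2) = 35.162532
Backward induction: V(k, i) = exp(-r*dt) * [p * V(k+1, i) + (1-p) * V(k+1, i+1)]; then take max(V_cont, immediate exercise) for American.
  V(1,0) = exp(-r*dt) * [p*0.000000 + (1-p)*0.000000] = 0.000000; exercise = 0.000000; V(1,0) = max -> 0.000000
  V(1,1) = exp(-r*dt) * [p*0.000000 + (1-p)*35.162532] = 18.432464; exercise = 17.401015; V(1,1) = max -> 18.432464
  V(0,0) = exp(-r*dt) * [p*0.000000 + (1-p)*18.432464] = 9.662436; exercise = 0.000000; V(0,0) = max -> 9.662436

Answer: Price = V(0,0) = 9.6624


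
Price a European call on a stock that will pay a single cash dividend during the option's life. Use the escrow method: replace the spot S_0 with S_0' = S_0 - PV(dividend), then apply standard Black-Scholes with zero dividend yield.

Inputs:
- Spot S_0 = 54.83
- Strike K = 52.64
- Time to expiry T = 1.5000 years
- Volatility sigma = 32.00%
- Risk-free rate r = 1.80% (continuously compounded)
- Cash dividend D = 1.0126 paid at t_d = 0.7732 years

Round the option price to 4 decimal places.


PV(D) = D * exp(-r * t_d) = 1.0126 * 0.98617880 = 0.99860465
S_0' = S_0 - PV(D) = 54.8300 - 0.99860465 = 53.83139535
d1 = (ln(S_0'/K) + (r + sigma^2/2)*T) / (sigma*sqrt(T)) = 0.32195625
d2 = d1 - sigma*sqrt(T) = -0.06996211
exp(-rT) = 0.97336124
N(d1) = 0.62625708; N(d2) = 0.47211191
C = S_0' * N(d1) - K * exp(-rT) * N(d2) = 53.83139535 * 0.62625708 - 52.6400 * 0.97336124 * 0.47211191 = 9.5223

Answer: Price = 9.5223


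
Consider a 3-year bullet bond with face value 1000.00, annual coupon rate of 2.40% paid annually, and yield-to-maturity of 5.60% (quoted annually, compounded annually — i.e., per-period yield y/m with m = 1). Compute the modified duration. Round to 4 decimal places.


Coupon per period c = face * coupon_rate / m = 24.000000
Periods per year m = 1; per-period yield y/m = 0.056000
Number of cashflows N = 3
Cashflows (t years, CF_t, discount factor 1/(1+y/m)^(m*t), PV):
  t = 1.0000: CF_t = 24.000000, DF = 0.946970, PV = 22.727273
  t = 2.0000: CF_t = 24.000000, DF = 0.896752, PV = 21.522039
  t = 3.0000: CF_t = 1024.000000, DF = 0.849197, PV = 869.577316
Price P = sum_t PV_t = 913.826627
First compute Macaulay numerator sum_t t * PV_t:
  t * PV_t at t = 1.0000: 22.727273
  t * PV_t at t = 2.0000: 43.044077
  t * PV_t at t = 3.0000: 2608.731948
Macaulay duration D = 2674.503297 / 913.826627 = 2.926708
Modified duration = D / (1 + y/m) = 2.926708 / (1 + 0.056000) = 2.771503

Answer: Modified duration = 2.7715


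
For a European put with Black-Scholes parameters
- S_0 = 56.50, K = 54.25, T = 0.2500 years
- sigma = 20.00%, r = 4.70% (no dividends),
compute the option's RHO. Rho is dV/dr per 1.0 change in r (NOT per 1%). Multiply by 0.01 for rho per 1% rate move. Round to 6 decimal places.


d1 = 0.5738764573; d2 = 0.4738764573
phi(d1) = 0.3383732755; exp(-qT) = 1.0000000000; exp(-rT) = 0.9883187617
N(-d2) = 0.3177940042
Rho = -K*T*exp(-rT)*N(-d2) = -54.2500 * 0.2500 * 0.9883187617 * 0.3177940042 = -4.259734

Answer: Rho = -4.259734


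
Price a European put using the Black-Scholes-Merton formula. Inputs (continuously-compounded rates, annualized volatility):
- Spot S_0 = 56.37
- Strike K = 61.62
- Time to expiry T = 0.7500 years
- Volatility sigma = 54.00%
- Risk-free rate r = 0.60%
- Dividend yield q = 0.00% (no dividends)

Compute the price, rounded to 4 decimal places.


Answer: Price = 13.5421

Derivation:
d1 = (ln(S/K) + (r - q + 0.5*sigma^2) * T) / (sigma * sqrt(T)) = 0.05303199
d2 = d1 - sigma * sqrt(T) = -0.41462172
exp(-rT) = 0.99551011; exp(-qT) = 1.00000000
P = K * exp(-rT) * N(-d2) - S_0 * exp(-qT) * N(-d1)
N(-d1) = 0.47885321; N(-d2) = 0.66079058
P = 61.6200 * 0.99551011 * 0.66079058 - 56.3700 * 1.00000000 * 0.47885321 = 13.5421


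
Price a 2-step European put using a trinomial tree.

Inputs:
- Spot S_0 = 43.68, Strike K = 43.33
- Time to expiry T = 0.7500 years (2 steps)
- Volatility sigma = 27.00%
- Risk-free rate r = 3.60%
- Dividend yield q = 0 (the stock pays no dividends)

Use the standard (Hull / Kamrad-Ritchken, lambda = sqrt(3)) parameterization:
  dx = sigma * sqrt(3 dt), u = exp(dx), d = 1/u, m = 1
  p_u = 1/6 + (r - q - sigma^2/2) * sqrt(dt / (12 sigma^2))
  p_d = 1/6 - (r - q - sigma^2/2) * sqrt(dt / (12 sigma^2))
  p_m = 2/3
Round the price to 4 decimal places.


dt = T/N = 0.375000; dx = sigma*sqrt(3*dt) = 0.286378
u = exp(dx) = 1.331596; d = 1/u = 0.750979
p_u = 0.166372, p_m = 0.666667, p_d = 0.166961
Discount per step: exp(-r*dt) = 0.986591
Stock lattice S(k, j) with j the centered position index:
  k=0: S(0,+0) = 43.6800
  k=1: S(1,-1) = 32.8027; S(1,+0) = 43.6800; S(1,+1) = 58.1641
  k=2: S(2,-2) = 24.6342; S(2,-1) = 32.8027; S(2,+0) = 43.6800; S(2,+1) = 58.1641; S(2,+2) = 77.4511
Terminal payoffs V(N, j) = max(K - S_T, 0):
  V(2,-2) = 18.695846; V(2,-1) = 10.527259; V(2,+0) = 0.000000; V(2,+1) = 0.000000; V(2,+2) = 0.000000
Backward induction: V(k, j) = exp(-r*dt) * [p_u * V(k+1, j+1) + p_m * V(k+1, j) + p_d * V(k+1, j-1)]
  V(1,-1) = exp(-r*dt) * [p_u*0.000000 + p_m*10.527259 + p_d*18.695846] = 10.003690
  V(1,+0) = exp(-r*dt) * [p_u*0.000000 + p_m*0.000000 + p_d*10.527259] = 1.734076
  V(1,+1) = exp(-r*dt) * [p_u*0.000000 + p_m*0.000000 + p_d*0.000000] = 0.000000
  V(0,+0) = exp(-r*dt) * [p_u*0.000000 + p_m*1.734076 + p_d*10.003690] = 2.788381

Answer: Price = V(0,0) = 2.7884


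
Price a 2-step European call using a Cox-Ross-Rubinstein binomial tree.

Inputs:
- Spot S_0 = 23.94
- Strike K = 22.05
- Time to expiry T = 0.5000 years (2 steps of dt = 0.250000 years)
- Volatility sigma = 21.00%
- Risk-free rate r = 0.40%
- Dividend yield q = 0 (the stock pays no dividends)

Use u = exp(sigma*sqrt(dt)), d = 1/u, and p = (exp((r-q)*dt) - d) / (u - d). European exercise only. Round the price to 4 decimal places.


Answer: Price = V(0,0) = 2.6518

Derivation:
dt = T/N = 0.250000
u = exp(sigma*sqrt(dt)) = 1.110711; d = 1/u = 0.900325
p = (exp((r-q)*dt) - d) / (u - d) = 0.478530
Discount per step: exp(-r*dt) = 0.999000
Stock lattice S(k, i) with i counting down-moves:
  k=0: S(0,0) = 23.9400
  k=1: S(1,0) = 26.5904; S(1,1) = 21.5538
  k=2: S(2,0) = 29.5343; S(2,1) = 23.9400; S(2,2) = 19.4054
Terminal payoffs V(N, i) = max(S_T - K, 0):
  V(2,0) = 7.484253; V(2,1) = 1.890000; V(2,2) = 0.000000
Backward induction: V(k, i) = exp(-r*dt) * [p * V(k+1, i) + (1-p) * V(k+1, i+1)].
  V(1,0) = exp(-r*dt) * [p*7.484253 + (1-p)*1.890000] = 4.562451
  V(1,1) = exp(-r*dt) * [p*1.890000 + (1-p)*0.000000] = 0.903517
  V(0,0) = exp(-r*dt) * [p*4.562451 + (1-p)*0.903517] = 2.651772


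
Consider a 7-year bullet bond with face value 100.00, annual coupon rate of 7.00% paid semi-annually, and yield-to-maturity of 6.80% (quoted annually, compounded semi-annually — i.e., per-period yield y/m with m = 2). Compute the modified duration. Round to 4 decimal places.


Answer: Modified duration = 5.4739

Derivation:
Coupon per period c = face * coupon_rate / m = 3.500000
Periods per year m = 2; per-period yield y/m = 0.034000
Number of cashflows N = 14
Cashflows (t years, CF_t, discount factor 1/(1+y/m)^(m*t), PV):
  t = 0.5000: CF_t = 3.500000, DF = 0.967118, PV = 3.384913
  t = 1.0000: CF_t = 3.500000, DF = 0.935317, PV = 3.273610
  t = 1.5000: CF_t = 3.500000, DF = 0.904562, PV = 3.165967
  t = 2.0000: CF_t = 3.500000, DF = 0.874818, PV = 3.061864
  t = 2.5000: CF_t = 3.500000, DF = 0.846052, PV = 2.961184
  t = 3.0000: CF_t = 3.500000, DF = 0.818233, PV = 2.863814
  t = 3.5000: CF_t = 3.500000, DF = 0.791327, PV = 2.769646
  t = 4.0000: CF_t = 3.500000, DF = 0.765307, PV = 2.678575
  t = 4.5000: CF_t = 3.500000, DF = 0.740142, PV = 2.590498
  t = 5.0000: CF_t = 3.500000, DF = 0.715805, PV = 2.505317
  t = 5.5000: CF_t = 3.500000, DF = 0.692268, PV = 2.422937
  t = 6.0000: CF_t = 3.500000, DF = 0.669505, PV = 2.343266
  t = 6.5000: CF_t = 3.500000, DF = 0.647490, PV = 2.266215
  t = 7.0000: CF_t = 103.500000, DF = 0.626199, PV = 64.811610
Price P = sum_t PV_t = 101.099414
First compute Macaulay numerator sum_t t * PV_t:
  t * PV_t at t = 0.5000: 1.692456
  t * PV_t at t = 1.0000: 3.273610
  t * PV_t at t = 1.5000: 4.748951
  t * PV_t at t = 2.0000: 6.123728
  t * PV_t at t = 2.5000: 7.402959
  t * PV_t at t = 3.0000: 8.591442
  t * PV_t at t = 3.5000: 9.693761
  t * PV_t at t = 4.0000: 10.714298
  t * PV_t at t = 4.5000: 11.657239
  t * PV_t at t = 5.0000: 12.526584
  t * PV_t at t = 5.5000: 13.326153
  t * PV_t at t = 6.0000: 14.059596
  t * PV_t at t = 6.5000: 14.730395
  t * PV_t at t = 7.0000: 453.681267
Macaulay duration D = 572.222441 / 101.099414 = 5.659998
Modified duration = D / (1 + y/m) = 5.659998 / (1 + 0.034000) = 5.473885


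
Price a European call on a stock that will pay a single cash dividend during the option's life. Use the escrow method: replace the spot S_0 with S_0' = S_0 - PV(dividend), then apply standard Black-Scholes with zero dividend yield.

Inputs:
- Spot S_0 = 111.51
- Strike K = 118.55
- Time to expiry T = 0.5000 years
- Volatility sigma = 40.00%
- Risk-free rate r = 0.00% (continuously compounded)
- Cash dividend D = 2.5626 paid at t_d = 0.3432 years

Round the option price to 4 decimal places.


Answer: Price = 8.5533

Derivation:
PV(D) = D * exp(-r * t_d) = 2.5626 * 1.00000000 = 2.56260000
S_0' = S_0 - PV(D) = 111.5100 - 2.56260000 = 108.94740000
d1 = (ln(S_0'/K) + (r + sigma^2/2)*T) / (sigma*sqrt(T)) = -0.15722383
d2 = d1 - sigma*sqrt(T) = -0.44006655
exp(-rT) = 1.00000000
N(d1) = 0.43753422; N(d2) = 0.32994446
C = S_0' * N(d1) - K * exp(-rT) * N(d2) = 108.94740000 * 0.43753422 - 118.5500 * 1.00000000 * 0.32994446 = 8.5533


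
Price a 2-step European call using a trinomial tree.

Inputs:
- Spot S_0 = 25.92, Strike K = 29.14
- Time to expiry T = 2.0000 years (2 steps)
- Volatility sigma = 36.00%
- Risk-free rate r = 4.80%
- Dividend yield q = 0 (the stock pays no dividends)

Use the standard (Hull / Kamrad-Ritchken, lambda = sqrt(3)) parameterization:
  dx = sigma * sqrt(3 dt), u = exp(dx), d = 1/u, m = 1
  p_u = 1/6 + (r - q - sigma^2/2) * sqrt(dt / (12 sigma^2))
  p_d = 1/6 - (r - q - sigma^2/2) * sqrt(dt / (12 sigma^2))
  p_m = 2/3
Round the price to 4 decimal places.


dt = T/N = 1.000000; dx = sigma*sqrt(3*dt) = 0.623538
u = exp(dx) = 1.865517; d = 1/u = 0.536044
p_u = 0.153195, p_m = 0.666667, p_d = 0.180138
Discount per step: exp(-r*dt) = 0.953134
Stock lattice S(k, j) with j the centered position index:
  k=0: S(0,+0) = 25.9200
  k=1: S(1,-1) = 13.8943; S(1,+0) = 25.9200; S(1,+1) = 48.3542
  k=2: S(2,-2) = 7.4479; S(2,-1) = 13.8943; S(2,+0) = 25.9200; S(2,+1) = 48.3542; S(2,+2) = 90.2056
Terminal payoffs V(N, j) = max(S_T - K, 0):
  V(2,-2) = 0.000000; V(2,-1) = 0.000000; V(2,+0) = 0.000000; V(2,+1) = 19.214204; V(2,+2) = 61.065595
Backward induction: V(k, j) = exp(-r*dt) * [p_u * V(k+1, j+1) + p_m * V(k+1, j) + p_d * V(k+1, j-1)]
  V(1,-1) = exp(-r*dt) * [p_u*0.000000 + p_m*0.000000 + p_d*0.000000] = 0.000000
  V(1,+0) = exp(-r*dt) * [p_u*19.214204 + p_m*0.000000 + p_d*0.000000] = 2.805571
  V(1,+1) = exp(-r*dt) * [p_u*61.065595 + p_m*19.214204 + p_d*0.000000] = 21.125660
  V(0,+0) = exp(-r*dt) * [p_u*21.125660 + p_m*2.805571 + p_d*0.000000] = 4.867397

Answer: Price = V(0,0) = 4.8674


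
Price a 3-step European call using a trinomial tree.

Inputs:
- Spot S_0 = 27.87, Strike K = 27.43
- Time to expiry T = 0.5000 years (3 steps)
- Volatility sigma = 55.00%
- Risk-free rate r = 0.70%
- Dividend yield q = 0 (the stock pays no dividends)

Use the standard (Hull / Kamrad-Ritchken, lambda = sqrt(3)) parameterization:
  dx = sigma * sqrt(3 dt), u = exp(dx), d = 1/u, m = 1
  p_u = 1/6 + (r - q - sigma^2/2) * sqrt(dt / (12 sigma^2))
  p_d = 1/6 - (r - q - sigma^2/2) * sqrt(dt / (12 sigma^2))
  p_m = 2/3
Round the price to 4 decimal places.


Answer: Price = V(0,0) = 4.1706

Derivation:
dt = T/N = 0.166667; dx = sigma*sqrt(3*dt) = 0.388909
u = exp(dx) = 1.475370; d = 1/u = 0.677796
p_u = 0.135758, p_m = 0.666667, p_d = 0.197576
Discount per step: exp(-r*dt) = 0.998834
Stock lattice S(k, j) with j the centered position index:
  k=0: S(0,+0) = 27.8700
  k=1: S(1,-1) = 18.8902; S(1,+0) = 27.8700; S(1,+1) = 41.1186
  k=2: S(2,-2) = 12.8037; S(2,-1) = 18.8902; S(2,+0) = 27.8700; S(2,+1) = 41.1186; S(2,+2) = 60.6651
  k=3: S(3,-3) = 8.6783; S(3,-2) = 12.8037; S(3,-1) = 18.8902; S(3,+0) = 27.8700; S(3,+1) = 41.1186; S(3,+2) = 60.6651; S(3,+3) = 89.5034
Terminal payoffs V(N, j) = max(S_T - K, 0):
  V(3,-3) = 0.000000; V(3,-2) = 0.000000; V(3,-1) = 0.000000; V(3,+0) = 0.440000; V(3,+1) = 13.688559; V(3,+2) = 33.235083; V(3,+3) = 62.073437
Backward induction: V(k, j) = exp(-r*dt) * [p_u * V(k+1, j+1) + p_m * V(k+1, j) + p_d * V(k+1, j-1)]
  V(2,-2) = exp(-r*dt) * [p_u*0.000000 + p_m*0.000000 + p_d*0.000000] = 0.000000
  V(2,-1) = exp(-r*dt) * [p_u*0.440000 + p_m*0.000000 + p_d*0.000000] = 0.059664
  V(2,+0) = exp(-r*dt) * [p_u*13.688559 + p_m*0.440000 + p_d*0.000000] = 2.149149
  V(2,+1) = exp(-r*dt) * [p_u*33.235083 + p_m*13.688559 + p_d*0.440000] = 13.708549
  V(2,+2) = exp(-r*dt) * [p_u*62.073437 + p_m*33.235083 + p_d*13.688559] = 33.249373
  V(1,-1) = exp(-r*dt) * [p_u*2.149149 + p_m*0.059664 + p_d*0.000000] = 0.331152
  V(1,+0) = exp(-r*dt) * [p_u*13.708549 + p_m*2.149149 + p_d*0.059664] = 3.301739
  V(1,+1) = exp(-r*dt) * [p_u*33.249373 + p_m*13.708549 + p_d*2.149149] = 14.061091
  V(0,+0) = exp(-r*dt) * [p_u*14.061091 + p_m*3.301739 + p_d*0.331152] = 4.170617


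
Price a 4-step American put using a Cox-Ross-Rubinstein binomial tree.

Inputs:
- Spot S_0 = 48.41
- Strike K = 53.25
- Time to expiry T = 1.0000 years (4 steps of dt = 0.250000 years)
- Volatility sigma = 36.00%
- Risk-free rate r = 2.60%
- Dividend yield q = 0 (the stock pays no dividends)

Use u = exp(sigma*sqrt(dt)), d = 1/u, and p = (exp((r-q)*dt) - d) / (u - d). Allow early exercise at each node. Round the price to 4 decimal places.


dt = T/N = 0.250000
u = exp(sigma*sqrt(dt)) = 1.197217; d = 1/u = 0.835270
p = (exp((r-q)*dt) - d) / (u - d) = 0.473138
Discount per step: exp(-r*dt) = 0.993521
Stock lattice S(k, i) with i counting down-moves:
  k=0: S(0,0) = 48.4100
  k=1: S(1,0) = 57.9573; S(1,1) = 40.4354
  k=2: S(2,0) = 69.3875; S(2,1) = 48.4100; S(2,2) = 33.7745
  k=3: S(3,0) = 83.0719; S(3,1) = 57.9573; S(3,2) = 40.4354; S(3,3) = 28.2108
  k=4: S(4,0) = 99.4551; S(4,1) = 69.3875; S(4,2) = 48.4100; S(4,3) = 33.7745; S(4,4) = 23.5637
Terminal payoffs V(N, i) = max(K - S_T, 0):
  V(4,0) = 0.000000; V(4,1) = 0.000000; V(4,2) = 4.840000; V(4,3) = 19.475489; V(4,4) = 29.686323
Backward induction: V(k, i) = exp(-r*dt) * [p * V(k+1, i) + (1-p) * V(k+1, i+1)]; then take max(V_cont, immediate exercise) for American.
  V(3,0) = exp(-r*dt) * [p*0.000000 + (1-p)*0.000000] = 0.000000; exercise = 0.000000; V(3,0) = max -> 0.000000
  V(3,1) = exp(-r*dt) * [p*0.000000 + (1-p)*4.840000] = 2.533491; exercise = 0.000000; V(3,1) = max -> 2.533491
  V(3,2) = exp(-r*dt) * [p*4.840000 + (1-p)*19.475489] = 12.469567; exercise = 12.814569; V(3,2) = max -> 12.814569
  V(3,3) = exp(-r*dt) * [p*19.475489 + (1-p)*29.686323] = 24.694155; exercise = 25.039157; V(3,3) = max -> 25.039157
  V(2,0) = exp(-r*dt) * [p*0.000000 + (1-p)*2.533491] = 1.326152; exercise = 0.000000; V(2,0) = max -> 1.326152
  V(2,1) = exp(-r*dt) * [p*2.533491 + (1-p)*12.814569] = 7.898691; exercise = 4.840000; V(2,1) = max -> 7.898691
  V(2,2) = exp(-r*dt) * [p*12.814569 + (1-p)*25.039157] = 19.130487; exercise = 19.475489; V(2,2) = max -> 19.475489
  V(1,0) = exp(-r*dt) * [p*1.326152 + (1-p)*7.898691] = 4.757946; exercise = 0.000000; V(1,0) = max -> 4.757946
  V(1,1) = exp(-r*dt) * [p*7.898691 + (1-p)*19.475489] = 13.907373; exercise = 12.814569; V(1,1) = max -> 13.907373
  V(0,0) = exp(-r*dt) * [p*4.757946 + (1-p)*13.907373] = 9.516373; exercise = 4.840000; V(0,0) = max -> 9.516373

Answer: Price = V(0,0) = 9.5164


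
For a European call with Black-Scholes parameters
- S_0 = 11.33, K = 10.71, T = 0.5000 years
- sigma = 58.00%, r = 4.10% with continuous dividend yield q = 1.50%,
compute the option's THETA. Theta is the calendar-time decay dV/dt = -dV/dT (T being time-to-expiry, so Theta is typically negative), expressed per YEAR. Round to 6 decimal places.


d1 = 0.3739770498; d2 = -0.0361448833
phi(d1) = 0.3719975726; exp(-qT) = 0.9925280548; exp(-rT) = 0.9797086965
Theta = -S*exp(-qT)*phi(d1)*sigma/(2*sqrt(T)) - r*K*exp(-rT)*N(d2) + q*S*exp(-qT)*N(d1)
N(d1) = 0.6457893045; N(d2) = 0.4855834170; sqrt(T) = 0.7071067812
Term 1 = -11.3300 * 0.9925280548 * 0.3719975726 * 0.5800 / (2 * 0.7071067812) = -1.7156385768
Term 2 = -0.0410 * 10.7100 * 0.9797086965 * 0.4855834170 = -0.2088979305
Term 3 = 0.0150 * 11.3300 * 0.9925280548 * 0.6457893045 = 0.1089318322
Theta = -1.7156385768 + (-0.2088979305) + (0.1089318322) = -1.815605

Answer: Theta = -1.815605


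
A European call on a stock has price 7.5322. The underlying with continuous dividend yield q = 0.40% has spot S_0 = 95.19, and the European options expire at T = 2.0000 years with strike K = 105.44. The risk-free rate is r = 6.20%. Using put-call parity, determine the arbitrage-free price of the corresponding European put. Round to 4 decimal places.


Answer: Put price = 6.2443

Derivation:
Put-call parity: C - P = S_0 * exp(-qT) - K * exp(-rT).
S_0 * exp(-qT) = 95.1900 * 0.99203191 = 94.43151797
K * exp(-rT) = 105.4400 * 0.88337984 = 93.14357042
P = C - S*exp(-qT) + K*exp(-rT)
P = 7.5322 - 94.43151797 + 93.14357042 = 6.2443


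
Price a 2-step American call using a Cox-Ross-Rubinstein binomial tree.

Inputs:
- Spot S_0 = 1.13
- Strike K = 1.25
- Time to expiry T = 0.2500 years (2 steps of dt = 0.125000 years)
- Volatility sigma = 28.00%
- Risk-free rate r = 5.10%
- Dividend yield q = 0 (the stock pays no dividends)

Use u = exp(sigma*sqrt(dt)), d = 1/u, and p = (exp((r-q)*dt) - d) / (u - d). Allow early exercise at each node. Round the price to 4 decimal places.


dt = T/N = 0.125000
u = exp(sigma*sqrt(dt)) = 1.104061; d = 1/u = 0.905747
p = (exp((r-q)*dt) - d) / (u - d) = 0.507520
Discount per step: exp(-r*dt) = 0.993645
Stock lattice S(k, i) with i counting down-moves:
  k=0: S(0,0) = 1.1300
  k=1: S(1,0) = 1.2476; S(1,1) = 1.0235
  k=2: S(2,0) = 1.3774; S(2,1) = 1.1300; S(2,2) = 0.9270
Terminal payoffs V(N, i) = max(S_T - K, 0):
  V(2,0) = 0.127414; V(2,1) = 0.000000; V(2,2) = 0.000000
Backward induction: V(k, i) = exp(-r*dt) * [p * V(k+1, i) + (1-p) * V(k+1, i+1)]; then take max(V_cont, immediate exercise) for American.
  V(1,0) = exp(-r*dt) * [p*0.127414 + (1-p)*0.000000] = 0.064254; exercise = 0.000000; V(1,0) = max -> 0.064254
  V(1,1) = exp(-r*dt) * [p*0.000000 + (1-p)*0.000000] = 0.000000; exercise = 0.000000; V(1,1) = max -> 0.000000
  V(0,0) = exp(-r*dt) * [p*0.064254 + (1-p)*0.000000] = 0.032403; exercise = 0.000000; V(0,0) = max -> 0.032403

Answer: Price = V(0,0) = 0.0324


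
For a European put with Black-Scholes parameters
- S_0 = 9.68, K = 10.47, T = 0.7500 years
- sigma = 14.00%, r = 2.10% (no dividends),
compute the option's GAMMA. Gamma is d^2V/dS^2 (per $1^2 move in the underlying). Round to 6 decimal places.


d1 = -0.4565366208; d2 = -0.5777801773
phi(d1) = 0.3594603585; exp(-qT) = 1.0000000000; exp(-rT) = 0.9843733826
Gamma = exp(-qT) * phi(d1) / (S * sigma * sqrt(T)) = 1.0000000000 * 0.3594603585 / (9.6800 * 0.1400 * 0.8660254038) = 0.306279

Answer: Gamma = 0.306279


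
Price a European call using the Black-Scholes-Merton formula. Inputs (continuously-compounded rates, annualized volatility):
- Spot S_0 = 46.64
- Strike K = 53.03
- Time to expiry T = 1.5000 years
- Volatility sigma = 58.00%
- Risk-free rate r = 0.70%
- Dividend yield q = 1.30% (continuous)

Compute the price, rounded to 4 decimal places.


Answer: Price = 10.5043

Derivation:
d1 = (ln(S/K) + (r - q + 0.5*sigma^2) * T) / (sigma * sqrt(T)) = 0.16175185
d2 = d1 - sigma * sqrt(T) = -0.54860018
exp(-rT) = 0.98955493; exp(-qT) = 0.98068890
C = S_0 * exp(-qT) * N(d1) - K * exp(-rT) * N(d2)
N(d1) = 0.56424936; N(d2) = 0.29163993
C = 46.6400 * 0.98068890 * 0.56424936 - 53.0300 * 0.98955493 * 0.29163993 = 10.5043


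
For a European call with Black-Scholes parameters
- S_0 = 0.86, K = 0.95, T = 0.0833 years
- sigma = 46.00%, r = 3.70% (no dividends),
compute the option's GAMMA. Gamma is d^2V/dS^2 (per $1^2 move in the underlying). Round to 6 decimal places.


Answer: Gamma = 2.810089

Derivation:
d1 = -0.6600761847; d2 = -0.7928401859
phi(d1) = 0.3208476696; exp(-qT) = 1.0000000000; exp(-rT) = 0.9969226448
Gamma = exp(-qT) * phi(d1) / (S * sigma * sqrt(T)) = 1.0000000000 * 0.3208476696 / (0.8600 * 0.4600 * 0.2886173938) = 2.810089


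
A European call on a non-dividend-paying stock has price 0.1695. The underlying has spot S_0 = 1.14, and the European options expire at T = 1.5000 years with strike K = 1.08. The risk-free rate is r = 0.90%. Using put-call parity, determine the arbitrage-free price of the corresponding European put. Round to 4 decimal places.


Put-call parity: C - P = S_0 * exp(-qT) - K * exp(-rT).
S_0 * exp(-qT) = 1.1400 * 1.00000000 = 1.14000000
K * exp(-rT) = 1.0800 * 0.98659072 = 1.06551797
P = C - S*exp(-qT) + K*exp(-rT)
P = 0.1695 - 1.14000000 + 1.06551797 = 0.0950

Answer: Put price = 0.0950


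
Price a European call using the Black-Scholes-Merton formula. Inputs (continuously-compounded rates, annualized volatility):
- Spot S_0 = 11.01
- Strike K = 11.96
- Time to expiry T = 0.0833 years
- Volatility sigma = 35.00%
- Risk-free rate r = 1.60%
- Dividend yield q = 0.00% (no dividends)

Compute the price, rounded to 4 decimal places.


d1 = (ln(S/K) + (r - q + 0.5*sigma^2) * T) / (sigma * sqrt(T)) = -0.75561106
d2 = d1 - sigma * sqrt(T) = -0.85662714
exp(-rT) = 0.99866809; exp(-qT) = 1.00000000
C = S_0 * exp(-qT) * N(d1) - K * exp(-rT) * N(d2)
N(d1) = 0.22494121; N(d2) = 0.19582549
C = 11.0100 * 1.00000000 * 0.22494121 - 11.9600 * 0.99866809 * 0.19582549 = 0.1376

Answer: Price = 0.1376


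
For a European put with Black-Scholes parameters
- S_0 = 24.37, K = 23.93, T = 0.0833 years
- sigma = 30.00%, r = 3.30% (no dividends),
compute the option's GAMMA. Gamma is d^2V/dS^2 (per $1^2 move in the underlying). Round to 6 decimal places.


Answer: Gamma = 0.181516

Derivation:
d1 = 0.2854686544; d2 = 0.1988834363
phi(d1) = 0.3830136275; exp(-qT) = 1.0000000000; exp(-rT) = 0.9972548748
Gamma = exp(-qT) * phi(d1) / (S * sigma * sqrt(T)) = 1.0000000000 * 0.3830136275 / (24.3700 * 0.3000 * 0.2886173938) = 0.181516


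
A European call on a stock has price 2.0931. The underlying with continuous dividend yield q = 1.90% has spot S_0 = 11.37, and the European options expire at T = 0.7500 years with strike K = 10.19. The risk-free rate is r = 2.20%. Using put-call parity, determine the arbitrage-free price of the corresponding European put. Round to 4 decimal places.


Answer: Put price = 0.9072

Derivation:
Put-call parity: C - P = S_0 * exp(-qT) - K * exp(-rT).
S_0 * exp(-qT) = 11.3700 * 0.98585105 = 11.20912645
K * exp(-rT) = 10.1900 * 0.98363538 = 10.02324452
P = C - S*exp(-qT) + K*exp(-rT)
P = 2.0931 - 11.20912645 + 10.02324452 = 0.9072


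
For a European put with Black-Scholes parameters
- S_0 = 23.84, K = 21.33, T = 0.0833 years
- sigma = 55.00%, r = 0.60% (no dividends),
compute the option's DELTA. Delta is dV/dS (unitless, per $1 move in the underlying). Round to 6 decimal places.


d1 = 0.7833537497; d2 = 0.6246141831
phi(d1) = 0.2935345053; exp(-qT) = 1.0000000000; exp(-rT) = 0.9995003249
N(-d1) = 0.2167097039
Delta = -exp(-qT) * N(-d1) = -1.0000000000 * 0.2167097039 = -0.216710

Answer: Delta = -0.216710


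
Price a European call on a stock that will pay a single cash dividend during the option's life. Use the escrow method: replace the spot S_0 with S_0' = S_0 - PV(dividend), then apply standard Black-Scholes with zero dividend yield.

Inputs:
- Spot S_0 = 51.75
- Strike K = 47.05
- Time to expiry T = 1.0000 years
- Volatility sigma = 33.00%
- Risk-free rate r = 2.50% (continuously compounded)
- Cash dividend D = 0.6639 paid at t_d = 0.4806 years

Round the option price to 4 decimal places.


PV(D) = D * exp(-r * t_d) = 0.6639 * 0.98805689 = 0.65597097
S_0' = S_0 - PV(D) = 51.7500 - 0.65597097 = 51.09402903
d1 = (ln(S_0'/K) + (r + sigma^2/2)*T) / (sigma*sqrt(T)) = 0.49062659
d2 = d1 - sigma*sqrt(T) = 0.16062659
exp(-rT) = 0.97530991
N(d1) = 0.68815471; N(d2) = 0.56380625
C = S_0' * N(d1) - K * exp(-rT) * N(d2) = 51.09402903 * 0.68815471 - 47.0500 * 0.97530991 * 0.56380625 = 9.2885

Answer: Price = 9.2885


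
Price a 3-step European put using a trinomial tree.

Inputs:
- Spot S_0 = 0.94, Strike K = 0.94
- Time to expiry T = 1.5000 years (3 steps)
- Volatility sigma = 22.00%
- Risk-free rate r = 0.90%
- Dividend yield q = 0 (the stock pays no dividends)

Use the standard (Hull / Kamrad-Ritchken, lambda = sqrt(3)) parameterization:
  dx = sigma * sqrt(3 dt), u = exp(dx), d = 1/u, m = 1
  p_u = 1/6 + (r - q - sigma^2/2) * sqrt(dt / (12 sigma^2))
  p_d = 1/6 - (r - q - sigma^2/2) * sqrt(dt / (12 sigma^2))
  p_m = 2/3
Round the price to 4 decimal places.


dt = T/N = 0.500000; dx = sigma*sqrt(3*dt) = 0.269444
u = exp(dx) = 1.309236; d = 1/u = 0.763804
p_u = 0.152564, p_m = 0.666667, p_d = 0.180770
Discount per step: exp(-r*dt) = 0.995510
Stock lattice S(k, j) with j the centered position index:
  k=0: S(0,+0) = 0.9400
  k=1: S(1,-1) = 0.7180; S(1,+0) = 0.9400; S(1,+1) = 1.2307
  k=2: S(2,-2) = 0.5484; S(2,-1) = 0.7180; S(2,+0) = 0.9400; S(2,+1) = 1.2307; S(2,+2) = 1.6113
  k=3: S(3,-3) = 0.4189; S(3,-2) = 0.5484; S(3,-1) = 0.7180; S(3,+0) = 0.9400; S(3,+1) = 1.2307; S(3,+2) = 1.6113; S(3,+3) = 2.1095
Terminal payoffs V(N, j) = max(K - S_T, 0):
  V(3,-3) = 0.521135; V(3,-2) = 0.391607; V(3,-1) = 0.222024; V(3,+0) = 0.000000; V(3,+1) = 0.000000; V(3,+2) = 0.000000; V(3,+3) = 0.000000
Backward induction: V(k, j) = exp(-r*dt) * [p_u * V(k+1, j+1) + p_m * V(k+1, j) + p_d * V(k+1, j-1)]
  V(2,-2) = exp(-r*dt) * [p_u*0.222024 + p_m*0.391607 + p_d*0.521135] = 0.387402
  V(2,-1) = exp(-r*dt) * [p_u*0.000000 + p_m*0.222024 + p_d*0.391607] = 0.217824
  V(2,+0) = exp(-r*dt) * [p_u*0.000000 + p_m*0.000000 + p_d*0.222024] = 0.039955
  V(2,+1) = exp(-r*dt) * [p_u*0.000000 + p_m*0.000000 + p_d*0.000000] = 0.000000
  V(2,+2) = exp(-r*dt) * [p_u*0.000000 + p_m*0.000000 + p_d*0.000000] = 0.000000
  V(1,-1) = exp(-r*dt) * [p_u*0.039955 + p_m*0.217824 + p_d*0.387402] = 0.220349
  V(1,+0) = exp(-r*dt) * [p_u*0.000000 + p_m*0.039955 + p_d*0.217824] = 0.065716
  V(1,+1) = exp(-r*dt) * [p_u*0.000000 + p_m*0.000000 + p_d*0.039955] = 0.007190
  V(0,+0) = exp(-r*dt) * [p_u*0.007190 + p_m*0.065716 + p_d*0.220349] = 0.084360

Answer: Price = V(0,0) = 0.0844


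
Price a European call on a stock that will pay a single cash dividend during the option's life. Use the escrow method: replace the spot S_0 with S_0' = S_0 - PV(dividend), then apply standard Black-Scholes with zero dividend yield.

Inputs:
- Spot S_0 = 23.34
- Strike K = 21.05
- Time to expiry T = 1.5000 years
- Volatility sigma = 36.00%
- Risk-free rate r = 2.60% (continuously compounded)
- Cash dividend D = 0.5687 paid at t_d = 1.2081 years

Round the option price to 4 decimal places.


Answer: Price = 5.1585

Derivation:
PV(D) = D * exp(-r * t_d) = 0.5687 * 0.96907759 = 0.55111442
S_0' = S_0 - PV(D) = 23.3400 - 0.55111442 = 22.78888558
d1 = (ln(S_0'/K) + (r + sigma^2/2)*T) / (sigma*sqrt(T)) = 0.48892809
d2 = d1 - sigma*sqrt(T) = 0.04801994
exp(-rT) = 0.96175071
N(d1) = 0.68755370; N(d2) = 0.51914982
C = S_0' * N(d1) - K * exp(-rT) * N(d2) = 22.78888558 * 0.68755370 - 21.0500 * 0.96175071 * 0.51914982 = 5.1585


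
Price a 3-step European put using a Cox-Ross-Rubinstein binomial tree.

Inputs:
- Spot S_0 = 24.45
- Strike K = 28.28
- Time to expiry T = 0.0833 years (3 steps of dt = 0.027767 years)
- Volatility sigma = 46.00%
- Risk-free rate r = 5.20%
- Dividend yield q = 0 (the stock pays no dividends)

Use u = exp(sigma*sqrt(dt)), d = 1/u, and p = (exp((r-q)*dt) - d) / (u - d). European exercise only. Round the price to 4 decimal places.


Answer: Price = V(0,0) = 4.0001

Derivation:
dt = T/N = 0.027767
u = exp(sigma*sqrt(dt)) = 1.079666; d = 1/u = 0.926213
p = (exp((r-q)*dt) - d) / (u - d) = 0.490263
Discount per step: exp(-r*dt) = 0.998557
Stock lattice S(k, i) with i counting down-moves:
  k=0: S(0,0) = 24.4500
  k=1: S(1,0) = 26.3978; S(1,1) = 22.6459
  k=2: S(2,0) = 28.5008; S(2,1) = 24.4500; S(2,2) = 20.9749
  k=3: S(3,0) = 30.7714; S(3,1) = 26.3978; S(3,2) = 22.6459; S(3,3) = 19.4272
Terminal payoffs V(N, i) = max(K - S_T, 0):
  V(3,0) = 0.000000; V(3,1) = 1.882177; V(3,2) = 5.634099; V(3,3) = 8.852760
Backward induction: V(k, i) = exp(-r*dt) * [p * V(k+1, i) + (1-p) * V(k+1, i+1)].
  V(2,0) = exp(-r*dt) * [p*0.000000 + (1-p)*1.882177] = 0.958032
  V(2,1) = exp(-r*dt) * [p*1.882177 + (1-p)*5.634099] = 3.789197
  V(2,2) = exp(-r*dt) * [p*5.634099 + (1-p)*8.852760] = 7.264275
  V(1,0) = exp(-r*dt) * [p*0.958032 + (1-p)*3.789197] = 2.397718
  V(1,1) = exp(-r*dt) * [p*3.789197 + (1-p)*7.264275] = 5.552551
  V(0,0) = exp(-r*dt) * [p*2.397718 + (1-p)*5.552551] = 4.000075


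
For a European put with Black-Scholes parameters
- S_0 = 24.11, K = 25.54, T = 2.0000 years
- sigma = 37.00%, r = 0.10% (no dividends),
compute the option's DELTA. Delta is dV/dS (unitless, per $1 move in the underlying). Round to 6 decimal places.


d1 = 0.1553357683; d2 = -0.3679232498
phi(d1) = 0.3941581187; exp(-qT) = 1.0000000000; exp(-rT) = 0.9980019987
N(-d1) = 0.4382783094
Delta = -exp(-qT) * N(-d1) = -1.0000000000 * 0.4382783094 = -0.438278

Answer: Delta = -0.438278


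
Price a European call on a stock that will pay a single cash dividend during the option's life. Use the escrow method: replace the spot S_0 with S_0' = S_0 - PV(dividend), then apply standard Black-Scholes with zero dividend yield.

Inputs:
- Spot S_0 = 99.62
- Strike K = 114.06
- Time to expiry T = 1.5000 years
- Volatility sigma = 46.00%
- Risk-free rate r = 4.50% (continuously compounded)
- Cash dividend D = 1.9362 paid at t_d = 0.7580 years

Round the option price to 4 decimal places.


PV(D) = D * exp(-r * t_d) = 1.9362 * 0.96646519 = 1.87126990
S_0' = S_0 - PV(D) = 99.6200 - 1.87126990 = 97.74873010
d1 = (ln(S_0'/K) + (r + sigma^2/2)*T) / (sigma*sqrt(T)) = 0.12757862
d2 = d1 - sigma*sqrt(T) = -0.43580402
exp(-rT) = 0.93472772
N(d1) = 0.55075878; N(d2) = 0.33148946
C = S_0' * N(d1) - K * exp(-rT) * N(d2) = 97.74873010 * 0.55075878 - 114.0600 * 0.93472772 * 0.33148946 = 18.4942

Answer: Price = 18.4942


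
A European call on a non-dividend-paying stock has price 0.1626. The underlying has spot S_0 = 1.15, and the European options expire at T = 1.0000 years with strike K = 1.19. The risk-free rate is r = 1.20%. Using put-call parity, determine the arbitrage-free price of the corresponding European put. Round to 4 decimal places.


Put-call parity: C - P = S_0 * exp(-qT) - K * exp(-rT).
S_0 * exp(-qT) = 1.1500 * 1.00000000 = 1.15000000
K * exp(-rT) = 1.1900 * 0.98807171 = 1.17580534
P = C - S*exp(-qT) + K*exp(-rT)
P = 0.1626 - 1.15000000 + 1.17580534 = 0.1884

Answer: Put price = 0.1884


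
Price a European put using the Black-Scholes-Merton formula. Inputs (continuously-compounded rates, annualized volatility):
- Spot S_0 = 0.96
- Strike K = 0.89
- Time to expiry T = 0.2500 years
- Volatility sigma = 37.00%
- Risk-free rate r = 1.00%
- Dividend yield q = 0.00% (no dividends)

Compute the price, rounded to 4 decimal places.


Answer: Price = 0.0380

Derivation:
d1 = (ln(S/K) + (r - q + 0.5*sigma^2) * T) / (sigma * sqrt(T)) = 0.51526660
d2 = d1 - sigma * sqrt(T) = 0.33026660
exp(-rT) = 0.99750312; exp(-qT) = 1.00000000
P = K * exp(-rT) * N(-d2) - S_0 * exp(-qT) * N(-d1)
N(-d1) = 0.30318337; N(-d2) = 0.37059926
P = 0.8900 * 0.99750312 * 0.37059926 - 0.9600 * 1.00000000 * 0.30318337 = 0.0380


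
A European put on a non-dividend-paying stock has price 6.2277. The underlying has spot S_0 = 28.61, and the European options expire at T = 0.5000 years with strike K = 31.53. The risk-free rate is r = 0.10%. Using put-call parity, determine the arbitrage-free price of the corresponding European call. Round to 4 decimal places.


Answer: Call price = 3.3235

Derivation:
Put-call parity: C - P = S_0 * exp(-qT) - K * exp(-rT).
S_0 * exp(-qT) = 28.6100 * 1.00000000 = 28.61000000
K * exp(-rT) = 31.5300 * 0.99950012 = 31.51423894
C = P + S*exp(-qT) - K*exp(-rT)
C = 6.2277 + 28.61000000 - 31.51423894 = 3.3235


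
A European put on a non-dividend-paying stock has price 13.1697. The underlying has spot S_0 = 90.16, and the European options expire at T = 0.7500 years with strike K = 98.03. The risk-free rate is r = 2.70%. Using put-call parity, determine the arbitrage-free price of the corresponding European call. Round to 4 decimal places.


Put-call parity: C - P = S_0 * exp(-qT) - K * exp(-rT).
S_0 * exp(-qT) = 90.1600 * 1.00000000 = 90.16000000
K * exp(-rT) = 98.0300 * 0.97995365 = 96.06485673
C = P + S*exp(-qT) - K*exp(-rT)
C = 13.1697 + 90.16000000 - 96.06485673 = 7.2648

Answer: Call price = 7.2648


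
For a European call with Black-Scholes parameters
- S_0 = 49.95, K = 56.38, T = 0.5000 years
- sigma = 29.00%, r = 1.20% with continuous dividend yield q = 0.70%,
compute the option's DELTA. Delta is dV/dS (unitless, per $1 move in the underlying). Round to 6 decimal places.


d1 = -0.4757949903; d2 = -0.6808559569
phi(d1) = 0.3562477121; exp(-qT) = 0.9965061179; exp(-rT) = 0.9940179641
N(d1) = 0.3171102196
Delta = exp(-qT) * N(d1) = 0.9965061179 * 0.3171102196 = 0.316002

Answer: Delta = 0.316002


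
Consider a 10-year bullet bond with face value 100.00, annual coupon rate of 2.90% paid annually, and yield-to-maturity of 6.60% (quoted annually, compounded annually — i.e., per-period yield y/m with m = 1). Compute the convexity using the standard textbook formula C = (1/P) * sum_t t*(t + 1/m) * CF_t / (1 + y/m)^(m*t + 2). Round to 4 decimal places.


Answer: Convexity = 78.8749

Derivation:
Coupon per period c = face * coupon_rate / m = 2.900000
Periods per year m = 1; per-period yield y/m = 0.066000
Number of cashflows N = 10
Cashflows (t years, CF_t, discount factor 1/(1+y/m)^(m*t), PV):
  t = 1.0000: CF_t = 2.900000, DF = 0.938086, PV = 2.720450
  t = 2.0000: CF_t = 2.900000, DF = 0.880006, PV = 2.552017
  t = 3.0000: CF_t = 2.900000, DF = 0.825521, PV = 2.394012
  t = 4.0000: CF_t = 2.900000, DF = 0.774410, PV = 2.245790
  t = 5.0000: CF_t = 2.900000, DF = 0.726464, PV = 2.106745
  t = 6.0000: CF_t = 2.900000, DF = 0.681486, PV = 1.976309
  t = 7.0000: CF_t = 2.900000, DF = 0.639292, PV = 1.853948
  t = 8.0000: CF_t = 2.900000, DF = 0.599711, PV = 1.739163
  t = 9.0000: CF_t = 2.900000, DF = 0.562581, PV = 1.631485
  t = 10.0000: CF_t = 102.900000, DF = 0.527750, PV = 54.305439
Price P = sum_t PV_t = 73.525359
Convexity numerator sum_t t*(t + 1/m) * CF_t / (1+y/m)^(m*t + 2):
  t = 1.0000: term = 4.788025
  t = 2.0000: term = 13.474741
  t = 3.0000: term = 25.280940
  t = 4.0000: term = 39.526173
  t = 5.0000: term = 55.618442
  t = 6.0000: term = 73.044858
  t = 7.0000: term = 91.363175
  t = 8.0000: term = 110.194127
  t = 9.0000: term = 129.214501
  t = 10.0000: term = 5256.801809
Convexity = (1/P) * sum = 5799.306791 / 73.525359 = 78.874920
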